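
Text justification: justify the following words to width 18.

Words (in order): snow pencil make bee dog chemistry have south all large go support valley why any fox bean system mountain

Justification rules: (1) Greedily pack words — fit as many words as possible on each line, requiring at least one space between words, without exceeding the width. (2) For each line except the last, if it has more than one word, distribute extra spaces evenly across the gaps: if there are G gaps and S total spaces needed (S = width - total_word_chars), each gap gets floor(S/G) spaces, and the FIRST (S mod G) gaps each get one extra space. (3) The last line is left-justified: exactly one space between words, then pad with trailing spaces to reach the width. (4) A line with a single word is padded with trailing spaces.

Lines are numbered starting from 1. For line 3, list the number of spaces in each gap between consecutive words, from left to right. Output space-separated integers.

Line 1: ['snow', 'pencil', 'make'] (min_width=16, slack=2)
Line 2: ['bee', 'dog', 'chemistry'] (min_width=17, slack=1)
Line 3: ['have', 'south', 'all'] (min_width=14, slack=4)
Line 4: ['large', 'go', 'support'] (min_width=16, slack=2)
Line 5: ['valley', 'why', 'any', 'fox'] (min_width=18, slack=0)
Line 6: ['bean', 'system'] (min_width=11, slack=7)
Line 7: ['mountain'] (min_width=8, slack=10)

Answer: 3 3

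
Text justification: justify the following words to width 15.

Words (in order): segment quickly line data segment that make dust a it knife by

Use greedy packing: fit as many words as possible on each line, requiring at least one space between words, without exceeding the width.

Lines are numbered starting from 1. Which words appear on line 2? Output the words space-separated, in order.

Answer: line data

Derivation:
Line 1: ['segment', 'quickly'] (min_width=15, slack=0)
Line 2: ['line', 'data'] (min_width=9, slack=6)
Line 3: ['segment', 'that'] (min_width=12, slack=3)
Line 4: ['make', 'dust', 'a', 'it'] (min_width=14, slack=1)
Line 5: ['knife', 'by'] (min_width=8, slack=7)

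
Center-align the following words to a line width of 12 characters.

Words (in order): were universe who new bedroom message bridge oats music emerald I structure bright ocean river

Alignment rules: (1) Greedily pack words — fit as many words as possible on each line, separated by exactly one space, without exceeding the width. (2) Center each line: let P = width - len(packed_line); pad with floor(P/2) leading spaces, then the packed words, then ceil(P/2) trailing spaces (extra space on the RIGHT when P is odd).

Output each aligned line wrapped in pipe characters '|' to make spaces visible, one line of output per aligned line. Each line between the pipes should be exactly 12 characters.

Answer: |    were    |
|universe who|
|new bedroom |
|  message   |
|bridge oats |
|   music    |
| emerald I  |
| structure  |
|bright ocean|
|   river    |

Derivation:
Line 1: ['were'] (min_width=4, slack=8)
Line 2: ['universe', 'who'] (min_width=12, slack=0)
Line 3: ['new', 'bedroom'] (min_width=11, slack=1)
Line 4: ['message'] (min_width=7, slack=5)
Line 5: ['bridge', 'oats'] (min_width=11, slack=1)
Line 6: ['music'] (min_width=5, slack=7)
Line 7: ['emerald', 'I'] (min_width=9, slack=3)
Line 8: ['structure'] (min_width=9, slack=3)
Line 9: ['bright', 'ocean'] (min_width=12, slack=0)
Line 10: ['river'] (min_width=5, slack=7)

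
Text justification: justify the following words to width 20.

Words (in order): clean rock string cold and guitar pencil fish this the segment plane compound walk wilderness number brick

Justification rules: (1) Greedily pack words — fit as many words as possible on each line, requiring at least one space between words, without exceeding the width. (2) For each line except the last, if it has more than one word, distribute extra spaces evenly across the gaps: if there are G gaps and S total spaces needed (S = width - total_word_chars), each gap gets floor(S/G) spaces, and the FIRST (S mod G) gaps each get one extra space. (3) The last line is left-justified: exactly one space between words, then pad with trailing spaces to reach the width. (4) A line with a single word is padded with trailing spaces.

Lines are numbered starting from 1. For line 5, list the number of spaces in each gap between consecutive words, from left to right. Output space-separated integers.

Answer: 8

Derivation:
Line 1: ['clean', 'rock', 'string'] (min_width=17, slack=3)
Line 2: ['cold', 'and', 'guitar'] (min_width=15, slack=5)
Line 3: ['pencil', 'fish', 'this', 'the'] (min_width=20, slack=0)
Line 4: ['segment', 'plane'] (min_width=13, slack=7)
Line 5: ['compound', 'walk'] (min_width=13, slack=7)
Line 6: ['wilderness', 'number'] (min_width=17, slack=3)
Line 7: ['brick'] (min_width=5, slack=15)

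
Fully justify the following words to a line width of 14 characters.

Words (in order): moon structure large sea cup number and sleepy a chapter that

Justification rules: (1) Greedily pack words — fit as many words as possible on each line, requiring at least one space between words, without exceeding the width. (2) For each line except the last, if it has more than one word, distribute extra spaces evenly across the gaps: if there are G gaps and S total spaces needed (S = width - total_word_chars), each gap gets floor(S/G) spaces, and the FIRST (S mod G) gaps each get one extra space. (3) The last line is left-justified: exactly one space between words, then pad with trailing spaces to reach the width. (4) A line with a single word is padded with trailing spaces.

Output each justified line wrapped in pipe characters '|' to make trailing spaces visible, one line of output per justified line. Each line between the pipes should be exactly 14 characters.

Line 1: ['moon', 'structure'] (min_width=14, slack=0)
Line 2: ['large', 'sea', 'cup'] (min_width=13, slack=1)
Line 3: ['number', 'and'] (min_width=10, slack=4)
Line 4: ['sleepy', 'a'] (min_width=8, slack=6)
Line 5: ['chapter', 'that'] (min_width=12, slack=2)

Answer: |moon structure|
|large  sea cup|
|number     and|
|sleepy       a|
|chapter that  |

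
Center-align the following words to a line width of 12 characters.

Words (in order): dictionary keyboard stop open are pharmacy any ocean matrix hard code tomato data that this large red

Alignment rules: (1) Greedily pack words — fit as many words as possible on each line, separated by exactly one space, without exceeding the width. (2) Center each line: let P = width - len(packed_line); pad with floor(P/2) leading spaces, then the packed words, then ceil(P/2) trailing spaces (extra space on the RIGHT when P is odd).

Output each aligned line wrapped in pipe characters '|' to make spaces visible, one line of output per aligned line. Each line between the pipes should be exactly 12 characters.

Answer: | dictionary |
|  keyboard  |
| stop open  |
|are pharmacy|
| any ocean  |
|matrix hard |
|code tomato |
| data that  |
| this large |
|    red     |

Derivation:
Line 1: ['dictionary'] (min_width=10, slack=2)
Line 2: ['keyboard'] (min_width=8, slack=4)
Line 3: ['stop', 'open'] (min_width=9, slack=3)
Line 4: ['are', 'pharmacy'] (min_width=12, slack=0)
Line 5: ['any', 'ocean'] (min_width=9, slack=3)
Line 6: ['matrix', 'hard'] (min_width=11, slack=1)
Line 7: ['code', 'tomato'] (min_width=11, slack=1)
Line 8: ['data', 'that'] (min_width=9, slack=3)
Line 9: ['this', 'large'] (min_width=10, slack=2)
Line 10: ['red'] (min_width=3, slack=9)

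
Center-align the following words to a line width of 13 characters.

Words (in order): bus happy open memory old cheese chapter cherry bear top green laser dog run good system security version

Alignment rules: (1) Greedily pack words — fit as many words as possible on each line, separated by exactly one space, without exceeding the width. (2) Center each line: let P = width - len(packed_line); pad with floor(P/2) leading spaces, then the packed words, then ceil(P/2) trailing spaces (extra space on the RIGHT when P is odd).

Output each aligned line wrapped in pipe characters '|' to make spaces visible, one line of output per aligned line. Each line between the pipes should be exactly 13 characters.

Line 1: ['bus', 'happy'] (min_width=9, slack=4)
Line 2: ['open', 'memory'] (min_width=11, slack=2)
Line 3: ['old', 'cheese'] (min_width=10, slack=3)
Line 4: ['chapter'] (min_width=7, slack=6)
Line 5: ['cherry', 'bear'] (min_width=11, slack=2)
Line 6: ['top', 'green'] (min_width=9, slack=4)
Line 7: ['laser', 'dog', 'run'] (min_width=13, slack=0)
Line 8: ['good', 'system'] (min_width=11, slack=2)
Line 9: ['security'] (min_width=8, slack=5)
Line 10: ['version'] (min_width=7, slack=6)

Answer: |  bus happy  |
| open memory |
| old cheese  |
|   chapter   |
| cherry bear |
|  top green  |
|laser dog run|
| good system |
|  security   |
|   version   |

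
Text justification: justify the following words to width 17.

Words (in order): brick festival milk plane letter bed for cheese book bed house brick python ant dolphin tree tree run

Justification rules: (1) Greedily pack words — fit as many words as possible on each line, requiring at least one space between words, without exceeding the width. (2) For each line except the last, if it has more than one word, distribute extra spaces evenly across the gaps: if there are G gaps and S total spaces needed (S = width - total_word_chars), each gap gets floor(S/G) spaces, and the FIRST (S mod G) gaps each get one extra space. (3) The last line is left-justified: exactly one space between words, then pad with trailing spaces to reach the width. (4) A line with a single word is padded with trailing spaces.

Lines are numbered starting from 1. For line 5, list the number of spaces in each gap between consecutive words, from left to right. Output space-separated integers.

Line 1: ['brick', 'festival'] (min_width=14, slack=3)
Line 2: ['milk', 'plane', 'letter'] (min_width=17, slack=0)
Line 3: ['bed', 'for', 'cheese'] (min_width=14, slack=3)
Line 4: ['book', 'bed', 'house'] (min_width=14, slack=3)
Line 5: ['brick', 'python', 'ant'] (min_width=16, slack=1)
Line 6: ['dolphin', 'tree', 'tree'] (min_width=17, slack=0)
Line 7: ['run'] (min_width=3, slack=14)

Answer: 2 1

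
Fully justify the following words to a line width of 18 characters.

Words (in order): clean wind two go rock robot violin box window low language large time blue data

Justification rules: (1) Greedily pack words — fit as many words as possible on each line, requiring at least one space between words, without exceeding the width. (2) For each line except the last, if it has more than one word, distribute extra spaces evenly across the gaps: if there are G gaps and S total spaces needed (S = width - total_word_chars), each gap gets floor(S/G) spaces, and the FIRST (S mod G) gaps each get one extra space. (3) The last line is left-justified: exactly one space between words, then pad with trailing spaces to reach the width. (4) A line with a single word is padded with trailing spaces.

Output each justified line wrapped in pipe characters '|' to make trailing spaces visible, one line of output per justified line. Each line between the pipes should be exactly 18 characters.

Line 1: ['clean', 'wind', 'two', 'go'] (min_width=17, slack=1)
Line 2: ['rock', 'robot', 'violin'] (min_width=17, slack=1)
Line 3: ['box', 'window', 'low'] (min_width=14, slack=4)
Line 4: ['language', 'large'] (min_width=14, slack=4)
Line 5: ['time', 'blue', 'data'] (min_width=14, slack=4)

Answer: |clean  wind two go|
|rock  robot violin|
|box   window   low|
|language     large|
|time blue data    |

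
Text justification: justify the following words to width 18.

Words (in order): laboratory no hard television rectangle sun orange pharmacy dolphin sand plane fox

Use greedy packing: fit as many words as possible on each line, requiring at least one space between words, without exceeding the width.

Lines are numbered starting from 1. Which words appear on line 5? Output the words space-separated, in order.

Answer: dolphin sand plane

Derivation:
Line 1: ['laboratory', 'no', 'hard'] (min_width=18, slack=0)
Line 2: ['television'] (min_width=10, slack=8)
Line 3: ['rectangle', 'sun'] (min_width=13, slack=5)
Line 4: ['orange', 'pharmacy'] (min_width=15, slack=3)
Line 5: ['dolphin', 'sand', 'plane'] (min_width=18, slack=0)
Line 6: ['fox'] (min_width=3, slack=15)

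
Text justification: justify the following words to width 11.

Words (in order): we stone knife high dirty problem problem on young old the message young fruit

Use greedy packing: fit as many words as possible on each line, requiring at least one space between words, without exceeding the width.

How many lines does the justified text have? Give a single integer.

Answer: 8

Derivation:
Line 1: ['we', 'stone'] (min_width=8, slack=3)
Line 2: ['knife', 'high'] (min_width=10, slack=1)
Line 3: ['dirty'] (min_width=5, slack=6)
Line 4: ['problem'] (min_width=7, slack=4)
Line 5: ['problem', 'on'] (min_width=10, slack=1)
Line 6: ['young', 'old'] (min_width=9, slack=2)
Line 7: ['the', 'message'] (min_width=11, slack=0)
Line 8: ['young', 'fruit'] (min_width=11, slack=0)
Total lines: 8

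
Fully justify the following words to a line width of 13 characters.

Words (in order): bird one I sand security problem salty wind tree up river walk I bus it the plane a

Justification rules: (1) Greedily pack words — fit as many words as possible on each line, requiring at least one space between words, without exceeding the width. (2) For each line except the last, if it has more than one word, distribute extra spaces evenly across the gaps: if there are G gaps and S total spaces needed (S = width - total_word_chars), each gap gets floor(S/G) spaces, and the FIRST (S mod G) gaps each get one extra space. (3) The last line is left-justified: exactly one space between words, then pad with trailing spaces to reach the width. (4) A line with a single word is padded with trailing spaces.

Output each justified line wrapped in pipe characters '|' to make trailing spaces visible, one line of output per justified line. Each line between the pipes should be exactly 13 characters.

Answer: |bird   one  I|
|sand security|
|problem salty|
|wind  tree up|
|river  walk I|
|bus   it  the|
|plane a      |

Derivation:
Line 1: ['bird', 'one', 'I'] (min_width=10, slack=3)
Line 2: ['sand', 'security'] (min_width=13, slack=0)
Line 3: ['problem', 'salty'] (min_width=13, slack=0)
Line 4: ['wind', 'tree', 'up'] (min_width=12, slack=1)
Line 5: ['river', 'walk', 'I'] (min_width=12, slack=1)
Line 6: ['bus', 'it', 'the'] (min_width=10, slack=3)
Line 7: ['plane', 'a'] (min_width=7, slack=6)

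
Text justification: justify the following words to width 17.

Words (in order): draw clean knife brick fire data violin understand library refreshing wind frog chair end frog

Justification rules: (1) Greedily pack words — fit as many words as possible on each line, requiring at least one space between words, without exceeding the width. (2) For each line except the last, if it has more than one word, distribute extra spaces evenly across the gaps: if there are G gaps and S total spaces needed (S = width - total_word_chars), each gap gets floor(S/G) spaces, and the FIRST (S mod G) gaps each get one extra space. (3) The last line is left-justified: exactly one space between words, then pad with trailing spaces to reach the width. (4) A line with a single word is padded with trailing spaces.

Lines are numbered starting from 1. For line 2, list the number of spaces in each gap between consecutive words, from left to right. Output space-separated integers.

Line 1: ['draw', 'clean', 'knife'] (min_width=16, slack=1)
Line 2: ['brick', 'fire', 'data'] (min_width=15, slack=2)
Line 3: ['violin', 'understand'] (min_width=17, slack=0)
Line 4: ['library'] (min_width=7, slack=10)
Line 5: ['refreshing', 'wind'] (min_width=15, slack=2)
Line 6: ['frog', 'chair', 'end'] (min_width=14, slack=3)
Line 7: ['frog'] (min_width=4, slack=13)

Answer: 2 2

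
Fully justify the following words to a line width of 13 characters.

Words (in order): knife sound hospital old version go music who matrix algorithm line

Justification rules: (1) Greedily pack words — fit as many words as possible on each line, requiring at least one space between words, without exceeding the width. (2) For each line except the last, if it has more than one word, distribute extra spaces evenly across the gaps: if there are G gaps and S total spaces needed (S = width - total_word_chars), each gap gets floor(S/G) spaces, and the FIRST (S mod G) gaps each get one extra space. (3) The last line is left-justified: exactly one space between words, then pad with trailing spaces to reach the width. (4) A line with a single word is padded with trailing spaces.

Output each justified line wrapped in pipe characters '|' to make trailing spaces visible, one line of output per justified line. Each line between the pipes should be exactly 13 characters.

Line 1: ['knife', 'sound'] (min_width=11, slack=2)
Line 2: ['hospital', 'old'] (min_width=12, slack=1)
Line 3: ['version', 'go'] (min_width=10, slack=3)
Line 4: ['music', 'who'] (min_width=9, slack=4)
Line 5: ['matrix'] (min_width=6, slack=7)
Line 6: ['algorithm'] (min_width=9, slack=4)
Line 7: ['line'] (min_width=4, slack=9)

Answer: |knife   sound|
|hospital  old|
|version    go|
|music     who|
|matrix       |
|algorithm    |
|line         |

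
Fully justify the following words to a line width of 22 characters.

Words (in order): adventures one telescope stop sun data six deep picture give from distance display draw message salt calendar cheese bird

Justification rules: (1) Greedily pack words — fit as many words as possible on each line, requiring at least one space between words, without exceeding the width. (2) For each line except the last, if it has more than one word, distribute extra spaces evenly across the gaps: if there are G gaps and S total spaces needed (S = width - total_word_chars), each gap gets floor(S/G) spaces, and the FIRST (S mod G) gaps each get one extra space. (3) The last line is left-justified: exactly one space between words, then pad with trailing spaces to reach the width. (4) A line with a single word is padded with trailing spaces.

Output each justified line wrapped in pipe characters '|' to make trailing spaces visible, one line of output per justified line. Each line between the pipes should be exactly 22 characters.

Answer: |adventures         one|
|telescope   stop   sun|
|data  six deep picture|
|give   from   distance|
|display  draw  message|
|salt  calendar  cheese|
|bird                  |

Derivation:
Line 1: ['adventures', 'one'] (min_width=14, slack=8)
Line 2: ['telescope', 'stop', 'sun'] (min_width=18, slack=4)
Line 3: ['data', 'six', 'deep', 'picture'] (min_width=21, slack=1)
Line 4: ['give', 'from', 'distance'] (min_width=18, slack=4)
Line 5: ['display', 'draw', 'message'] (min_width=20, slack=2)
Line 6: ['salt', 'calendar', 'cheese'] (min_width=20, slack=2)
Line 7: ['bird'] (min_width=4, slack=18)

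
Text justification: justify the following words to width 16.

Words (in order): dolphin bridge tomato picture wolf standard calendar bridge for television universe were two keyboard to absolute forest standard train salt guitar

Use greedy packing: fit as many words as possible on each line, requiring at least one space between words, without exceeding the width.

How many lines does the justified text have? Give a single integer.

Line 1: ['dolphin', 'bridge'] (min_width=14, slack=2)
Line 2: ['tomato', 'picture'] (min_width=14, slack=2)
Line 3: ['wolf', 'standard'] (min_width=13, slack=3)
Line 4: ['calendar', 'bridge'] (min_width=15, slack=1)
Line 5: ['for', 'television'] (min_width=14, slack=2)
Line 6: ['universe', 'were'] (min_width=13, slack=3)
Line 7: ['two', 'keyboard', 'to'] (min_width=15, slack=1)
Line 8: ['absolute', 'forest'] (min_width=15, slack=1)
Line 9: ['standard', 'train'] (min_width=14, slack=2)
Line 10: ['salt', 'guitar'] (min_width=11, slack=5)
Total lines: 10

Answer: 10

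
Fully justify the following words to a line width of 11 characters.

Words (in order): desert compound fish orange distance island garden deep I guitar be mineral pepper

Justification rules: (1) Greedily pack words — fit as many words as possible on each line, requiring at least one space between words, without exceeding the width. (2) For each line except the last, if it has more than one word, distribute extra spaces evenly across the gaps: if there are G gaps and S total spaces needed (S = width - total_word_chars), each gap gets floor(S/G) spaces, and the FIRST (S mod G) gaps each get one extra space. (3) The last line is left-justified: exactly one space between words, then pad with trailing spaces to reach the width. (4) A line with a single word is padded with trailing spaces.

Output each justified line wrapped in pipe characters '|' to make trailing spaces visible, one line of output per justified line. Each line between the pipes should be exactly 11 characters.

Answer: |desert     |
|compound   |
|fish orange|
|distance   |
|island     |
|garden deep|
|I guitar be|
|mineral    |
|pepper     |

Derivation:
Line 1: ['desert'] (min_width=6, slack=5)
Line 2: ['compound'] (min_width=8, slack=3)
Line 3: ['fish', 'orange'] (min_width=11, slack=0)
Line 4: ['distance'] (min_width=8, slack=3)
Line 5: ['island'] (min_width=6, slack=5)
Line 6: ['garden', 'deep'] (min_width=11, slack=0)
Line 7: ['I', 'guitar', 'be'] (min_width=11, slack=0)
Line 8: ['mineral'] (min_width=7, slack=4)
Line 9: ['pepper'] (min_width=6, slack=5)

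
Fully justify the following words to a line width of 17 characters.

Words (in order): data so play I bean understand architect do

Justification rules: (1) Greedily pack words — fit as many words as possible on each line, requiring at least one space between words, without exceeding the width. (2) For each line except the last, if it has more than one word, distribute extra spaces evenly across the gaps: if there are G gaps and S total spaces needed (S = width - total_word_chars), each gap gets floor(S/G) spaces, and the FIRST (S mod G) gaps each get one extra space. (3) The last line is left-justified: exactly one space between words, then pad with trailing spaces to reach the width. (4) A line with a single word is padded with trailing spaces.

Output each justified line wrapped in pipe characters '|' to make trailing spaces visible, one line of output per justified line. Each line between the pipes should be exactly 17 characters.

Answer: |data  so  play  I|
|bean   understand|
|architect do     |

Derivation:
Line 1: ['data', 'so', 'play', 'I'] (min_width=14, slack=3)
Line 2: ['bean', 'understand'] (min_width=15, slack=2)
Line 3: ['architect', 'do'] (min_width=12, slack=5)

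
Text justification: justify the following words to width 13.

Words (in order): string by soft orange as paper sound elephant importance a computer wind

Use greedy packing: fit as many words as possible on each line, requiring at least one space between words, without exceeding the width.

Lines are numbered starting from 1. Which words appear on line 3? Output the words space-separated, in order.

Answer: as paper

Derivation:
Line 1: ['string', 'by'] (min_width=9, slack=4)
Line 2: ['soft', 'orange'] (min_width=11, slack=2)
Line 3: ['as', 'paper'] (min_width=8, slack=5)
Line 4: ['sound'] (min_width=5, slack=8)
Line 5: ['elephant'] (min_width=8, slack=5)
Line 6: ['importance', 'a'] (min_width=12, slack=1)
Line 7: ['computer', 'wind'] (min_width=13, slack=0)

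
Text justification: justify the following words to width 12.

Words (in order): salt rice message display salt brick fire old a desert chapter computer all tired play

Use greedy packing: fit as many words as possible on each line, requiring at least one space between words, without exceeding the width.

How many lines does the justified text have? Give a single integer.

Answer: 8

Derivation:
Line 1: ['salt', 'rice'] (min_width=9, slack=3)
Line 2: ['message'] (min_width=7, slack=5)
Line 3: ['display', 'salt'] (min_width=12, slack=0)
Line 4: ['brick', 'fire'] (min_width=10, slack=2)
Line 5: ['old', 'a', 'desert'] (min_width=12, slack=0)
Line 6: ['chapter'] (min_width=7, slack=5)
Line 7: ['computer', 'all'] (min_width=12, slack=0)
Line 8: ['tired', 'play'] (min_width=10, slack=2)
Total lines: 8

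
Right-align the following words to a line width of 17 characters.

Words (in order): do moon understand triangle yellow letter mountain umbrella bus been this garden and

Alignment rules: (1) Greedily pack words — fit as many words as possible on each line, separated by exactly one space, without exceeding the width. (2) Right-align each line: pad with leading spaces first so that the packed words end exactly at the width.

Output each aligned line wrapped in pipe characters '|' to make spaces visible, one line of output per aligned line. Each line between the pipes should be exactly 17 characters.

Line 1: ['do', 'moon'] (min_width=7, slack=10)
Line 2: ['understand'] (min_width=10, slack=7)
Line 3: ['triangle', 'yellow'] (min_width=15, slack=2)
Line 4: ['letter', 'mountain'] (min_width=15, slack=2)
Line 5: ['umbrella', 'bus', 'been'] (min_width=17, slack=0)
Line 6: ['this', 'garden', 'and'] (min_width=15, slack=2)

Answer: |          do moon|
|       understand|
|  triangle yellow|
|  letter mountain|
|umbrella bus been|
|  this garden and|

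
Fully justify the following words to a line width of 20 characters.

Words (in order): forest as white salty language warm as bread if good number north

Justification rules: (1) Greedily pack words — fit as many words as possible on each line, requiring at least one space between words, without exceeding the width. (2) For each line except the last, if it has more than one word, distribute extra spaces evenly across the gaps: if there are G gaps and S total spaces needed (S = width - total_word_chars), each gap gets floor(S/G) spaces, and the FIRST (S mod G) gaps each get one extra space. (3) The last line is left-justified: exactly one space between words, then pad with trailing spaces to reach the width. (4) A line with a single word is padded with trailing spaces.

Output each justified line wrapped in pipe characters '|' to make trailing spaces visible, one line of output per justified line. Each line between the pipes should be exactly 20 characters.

Answer: |forest    as   white|
|salty  language warm|
|as   bread  if  good|
|number north        |

Derivation:
Line 1: ['forest', 'as', 'white'] (min_width=15, slack=5)
Line 2: ['salty', 'language', 'warm'] (min_width=19, slack=1)
Line 3: ['as', 'bread', 'if', 'good'] (min_width=16, slack=4)
Line 4: ['number', 'north'] (min_width=12, slack=8)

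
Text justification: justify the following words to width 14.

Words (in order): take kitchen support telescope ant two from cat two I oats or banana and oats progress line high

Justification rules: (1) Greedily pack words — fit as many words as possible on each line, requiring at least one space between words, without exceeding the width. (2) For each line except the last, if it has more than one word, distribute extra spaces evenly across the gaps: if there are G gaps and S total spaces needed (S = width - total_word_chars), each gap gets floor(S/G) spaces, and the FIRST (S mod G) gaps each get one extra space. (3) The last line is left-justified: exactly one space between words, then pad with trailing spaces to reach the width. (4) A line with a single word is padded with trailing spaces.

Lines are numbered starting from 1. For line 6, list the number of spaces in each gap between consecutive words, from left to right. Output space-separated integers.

Line 1: ['take', 'kitchen'] (min_width=12, slack=2)
Line 2: ['support'] (min_width=7, slack=7)
Line 3: ['telescope', 'ant'] (min_width=13, slack=1)
Line 4: ['two', 'from', 'cat'] (min_width=12, slack=2)
Line 5: ['two', 'I', 'oats', 'or'] (min_width=13, slack=1)
Line 6: ['banana', 'and'] (min_width=10, slack=4)
Line 7: ['oats', 'progress'] (min_width=13, slack=1)
Line 8: ['line', 'high'] (min_width=9, slack=5)

Answer: 5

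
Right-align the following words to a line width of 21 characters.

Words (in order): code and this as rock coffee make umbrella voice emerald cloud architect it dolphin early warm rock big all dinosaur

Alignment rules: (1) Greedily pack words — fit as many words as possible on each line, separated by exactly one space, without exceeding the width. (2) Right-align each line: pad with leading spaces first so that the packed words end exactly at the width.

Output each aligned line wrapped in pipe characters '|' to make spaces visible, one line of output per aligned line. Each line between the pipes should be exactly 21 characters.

Line 1: ['code', 'and', 'this', 'as', 'rock'] (min_width=21, slack=0)
Line 2: ['coffee', 'make', 'umbrella'] (min_width=20, slack=1)
Line 3: ['voice', 'emerald', 'cloud'] (min_width=19, slack=2)
Line 4: ['architect', 'it', 'dolphin'] (min_width=20, slack=1)
Line 5: ['early', 'warm', 'rock', 'big'] (min_width=19, slack=2)
Line 6: ['all', 'dinosaur'] (min_width=12, slack=9)

Answer: |code and this as rock|
| coffee make umbrella|
|  voice emerald cloud|
| architect it dolphin|
|  early warm rock big|
|         all dinosaur|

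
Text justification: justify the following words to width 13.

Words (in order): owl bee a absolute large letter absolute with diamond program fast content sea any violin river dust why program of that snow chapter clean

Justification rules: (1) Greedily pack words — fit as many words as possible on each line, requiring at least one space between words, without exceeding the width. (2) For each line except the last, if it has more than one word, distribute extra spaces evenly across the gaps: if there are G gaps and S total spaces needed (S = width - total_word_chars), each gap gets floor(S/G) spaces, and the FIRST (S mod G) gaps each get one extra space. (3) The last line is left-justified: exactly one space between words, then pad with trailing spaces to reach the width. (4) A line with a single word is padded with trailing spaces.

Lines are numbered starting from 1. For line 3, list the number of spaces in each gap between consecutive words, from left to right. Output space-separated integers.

Answer: 2

Derivation:
Line 1: ['owl', 'bee', 'a'] (min_width=9, slack=4)
Line 2: ['absolute'] (min_width=8, slack=5)
Line 3: ['large', 'letter'] (min_width=12, slack=1)
Line 4: ['absolute', 'with'] (min_width=13, slack=0)
Line 5: ['diamond'] (min_width=7, slack=6)
Line 6: ['program', 'fast'] (min_width=12, slack=1)
Line 7: ['content', 'sea'] (min_width=11, slack=2)
Line 8: ['any', 'violin'] (min_width=10, slack=3)
Line 9: ['river', 'dust'] (min_width=10, slack=3)
Line 10: ['why', 'program'] (min_width=11, slack=2)
Line 11: ['of', 'that', 'snow'] (min_width=12, slack=1)
Line 12: ['chapter', 'clean'] (min_width=13, slack=0)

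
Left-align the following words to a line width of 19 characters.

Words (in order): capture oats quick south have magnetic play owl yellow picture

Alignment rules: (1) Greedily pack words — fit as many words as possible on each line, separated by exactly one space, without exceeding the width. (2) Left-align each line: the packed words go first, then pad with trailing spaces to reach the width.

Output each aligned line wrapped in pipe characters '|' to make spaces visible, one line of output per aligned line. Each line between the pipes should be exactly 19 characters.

Line 1: ['capture', 'oats', 'quick'] (min_width=18, slack=1)
Line 2: ['south', 'have', 'magnetic'] (min_width=19, slack=0)
Line 3: ['play', 'owl', 'yellow'] (min_width=15, slack=4)
Line 4: ['picture'] (min_width=7, slack=12)

Answer: |capture oats quick |
|south have magnetic|
|play owl yellow    |
|picture            |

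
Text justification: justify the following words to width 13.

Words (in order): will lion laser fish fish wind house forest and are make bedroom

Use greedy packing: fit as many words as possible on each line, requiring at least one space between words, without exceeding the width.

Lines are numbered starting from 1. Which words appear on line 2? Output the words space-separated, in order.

Answer: laser fish

Derivation:
Line 1: ['will', 'lion'] (min_width=9, slack=4)
Line 2: ['laser', 'fish'] (min_width=10, slack=3)
Line 3: ['fish', 'wind'] (min_width=9, slack=4)
Line 4: ['house', 'forest'] (min_width=12, slack=1)
Line 5: ['and', 'are', 'make'] (min_width=12, slack=1)
Line 6: ['bedroom'] (min_width=7, slack=6)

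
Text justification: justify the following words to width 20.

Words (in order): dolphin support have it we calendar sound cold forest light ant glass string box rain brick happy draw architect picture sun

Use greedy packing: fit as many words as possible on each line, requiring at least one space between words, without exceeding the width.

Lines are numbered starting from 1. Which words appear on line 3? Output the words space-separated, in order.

Line 1: ['dolphin', 'support', 'have'] (min_width=20, slack=0)
Line 2: ['it', 'we', 'calendar', 'sound'] (min_width=20, slack=0)
Line 3: ['cold', 'forest', 'light'] (min_width=17, slack=3)
Line 4: ['ant', 'glass', 'string', 'box'] (min_width=20, slack=0)
Line 5: ['rain', 'brick', 'happy'] (min_width=16, slack=4)
Line 6: ['draw', 'architect'] (min_width=14, slack=6)
Line 7: ['picture', 'sun'] (min_width=11, slack=9)

Answer: cold forest light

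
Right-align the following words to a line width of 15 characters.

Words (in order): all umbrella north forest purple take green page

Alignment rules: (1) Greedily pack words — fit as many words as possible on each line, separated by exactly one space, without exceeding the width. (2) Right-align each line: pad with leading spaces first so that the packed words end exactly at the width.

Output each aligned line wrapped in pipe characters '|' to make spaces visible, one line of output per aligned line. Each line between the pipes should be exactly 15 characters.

Line 1: ['all', 'umbrella'] (min_width=12, slack=3)
Line 2: ['north', 'forest'] (min_width=12, slack=3)
Line 3: ['purple', 'take'] (min_width=11, slack=4)
Line 4: ['green', 'page'] (min_width=10, slack=5)

Answer: |   all umbrella|
|   north forest|
|    purple take|
|     green page|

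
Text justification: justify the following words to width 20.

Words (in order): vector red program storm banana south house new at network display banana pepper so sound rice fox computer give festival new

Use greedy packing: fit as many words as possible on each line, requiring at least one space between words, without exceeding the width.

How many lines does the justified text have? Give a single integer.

Answer: 7

Derivation:
Line 1: ['vector', 'red', 'program'] (min_width=18, slack=2)
Line 2: ['storm', 'banana', 'south'] (min_width=18, slack=2)
Line 3: ['house', 'new', 'at', 'network'] (min_width=20, slack=0)
Line 4: ['display', 'banana'] (min_width=14, slack=6)
Line 5: ['pepper', 'so', 'sound', 'rice'] (min_width=20, slack=0)
Line 6: ['fox', 'computer', 'give'] (min_width=17, slack=3)
Line 7: ['festival', 'new'] (min_width=12, slack=8)
Total lines: 7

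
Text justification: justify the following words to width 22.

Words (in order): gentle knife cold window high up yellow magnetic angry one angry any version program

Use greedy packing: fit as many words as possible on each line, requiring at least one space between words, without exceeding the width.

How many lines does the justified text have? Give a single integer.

Line 1: ['gentle', 'knife', 'cold'] (min_width=17, slack=5)
Line 2: ['window', 'high', 'up', 'yellow'] (min_width=21, slack=1)
Line 3: ['magnetic', 'angry', 'one'] (min_width=18, slack=4)
Line 4: ['angry', 'any', 'version'] (min_width=17, slack=5)
Line 5: ['program'] (min_width=7, slack=15)
Total lines: 5

Answer: 5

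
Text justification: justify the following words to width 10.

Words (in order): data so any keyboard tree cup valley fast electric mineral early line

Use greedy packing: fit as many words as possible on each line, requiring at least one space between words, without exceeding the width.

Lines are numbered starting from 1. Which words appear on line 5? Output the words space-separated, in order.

Answer: valley

Derivation:
Line 1: ['data', 'so'] (min_width=7, slack=3)
Line 2: ['any'] (min_width=3, slack=7)
Line 3: ['keyboard'] (min_width=8, slack=2)
Line 4: ['tree', 'cup'] (min_width=8, slack=2)
Line 5: ['valley'] (min_width=6, slack=4)
Line 6: ['fast'] (min_width=4, slack=6)
Line 7: ['electric'] (min_width=8, slack=2)
Line 8: ['mineral'] (min_width=7, slack=3)
Line 9: ['early', 'line'] (min_width=10, slack=0)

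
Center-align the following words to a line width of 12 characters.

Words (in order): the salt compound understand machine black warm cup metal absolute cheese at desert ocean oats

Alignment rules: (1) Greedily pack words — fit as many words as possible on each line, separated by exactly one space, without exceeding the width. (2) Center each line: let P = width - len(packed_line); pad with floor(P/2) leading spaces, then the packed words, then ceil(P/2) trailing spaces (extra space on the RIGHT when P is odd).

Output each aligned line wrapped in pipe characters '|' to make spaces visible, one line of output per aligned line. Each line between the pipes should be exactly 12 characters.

Answer: |  the salt  |
|  compound  |
| understand |
|  machine   |
| black warm |
| cup metal  |
|  absolute  |
| cheese at  |
|desert ocean|
|    oats    |

Derivation:
Line 1: ['the', 'salt'] (min_width=8, slack=4)
Line 2: ['compound'] (min_width=8, slack=4)
Line 3: ['understand'] (min_width=10, slack=2)
Line 4: ['machine'] (min_width=7, slack=5)
Line 5: ['black', 'warm'] (min_width=10, slack=2)
Line 6: ['cup', 'metal'] (min_width=9, slack=3)
Line 7: ['absolute'] (min_width=8, slack=4)
Line 8: ['cheese', 'at'] (min_width=9, slack=3)
Line 9: ['desert', 'ocean'] (min_width=12, slack=0)
Line 10: ['oats'] (min_width=4, slack=8)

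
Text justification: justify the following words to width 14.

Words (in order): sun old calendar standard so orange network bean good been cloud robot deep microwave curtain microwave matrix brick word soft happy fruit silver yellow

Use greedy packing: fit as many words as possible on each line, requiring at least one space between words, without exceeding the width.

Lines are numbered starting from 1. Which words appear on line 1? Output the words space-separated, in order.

Answer: sun old

Derivation:
Line 1: ['sun', 'old'] (min_width=7, slack=7)
Line 2: ['calendar'] (min_width=8, slack=6)
Line 3: ['standard', 'so'] (min_width=11, slack=3)
Line 4: ['orange', 'network'] (min_width=14, slack=0)
Line 5: ['bean', 'good', 'been'] (min_width=14, slack=0)
Line 6: ['cloud', 'robot'] (min_width=11, slack=3)
Line 7: ['deep', 'microwave'] (min_width=14, slack=0)
Line 8: ['curtain'] (min_width=7, slack=7)
Line 9: ['microwave'] (min_width=9, slack=5)
Line 10: ['matrix', 'brick'] (min_width=12, slack=2)
Line 11: ['word', 'soft'] (min_width=9, slack=5)
Line 12: ['happy', 'fruit'] (min_width=11, slack=3)
Line 13: ['silver', 'yellow'] (min_width=13, slack=1)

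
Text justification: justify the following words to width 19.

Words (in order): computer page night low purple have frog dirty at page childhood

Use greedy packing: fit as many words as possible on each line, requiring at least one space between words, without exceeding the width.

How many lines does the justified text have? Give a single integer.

Answer: 4

Derivation:
Line 1: ['computer', 'page', 'night'] (min_width=19, slack=0)
Line 2: ['low', 'purple', 'have'] (min_width=15, slack=4)
Line 3: ['frog', 'dirty', 'at', 'page'] (min_width=18, slack=1)
Line 4: ['childhood'] (min_width=9, slack=10)
Total lines: 4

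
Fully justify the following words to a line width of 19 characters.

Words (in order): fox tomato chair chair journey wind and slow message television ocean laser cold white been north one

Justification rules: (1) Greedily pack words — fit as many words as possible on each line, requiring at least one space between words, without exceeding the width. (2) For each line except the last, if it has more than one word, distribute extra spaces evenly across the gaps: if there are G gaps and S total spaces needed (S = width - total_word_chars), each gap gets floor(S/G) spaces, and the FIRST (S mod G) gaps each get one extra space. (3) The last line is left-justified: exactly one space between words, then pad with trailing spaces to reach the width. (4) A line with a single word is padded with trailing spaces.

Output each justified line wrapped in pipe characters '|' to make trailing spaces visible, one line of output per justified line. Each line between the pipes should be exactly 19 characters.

Answer: |fox   tomato  chair|
|chair  journey wind|
|and   slow  message|
|television    ocean|
|laser   cold  white|
|been north one     |

Derivation:
Line 1: ['fox', 'tomato', 'chair'] (min_width=16, slack=3)
Line 2: ['chair', 'journey', 'wind'] (min_width=18, slack=1)
Line 3: ['and', 'slow', 'message'] (min_width=16, slack=3)
Line 4: ['television', 'ocean'] (min_width=16, slack=3)
Line 5: ['laser', 'cold', 'white'] (min_width=16, slack=3)
Line 6: ['been', 'north', 'one'] (min_width=14, slack=5)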